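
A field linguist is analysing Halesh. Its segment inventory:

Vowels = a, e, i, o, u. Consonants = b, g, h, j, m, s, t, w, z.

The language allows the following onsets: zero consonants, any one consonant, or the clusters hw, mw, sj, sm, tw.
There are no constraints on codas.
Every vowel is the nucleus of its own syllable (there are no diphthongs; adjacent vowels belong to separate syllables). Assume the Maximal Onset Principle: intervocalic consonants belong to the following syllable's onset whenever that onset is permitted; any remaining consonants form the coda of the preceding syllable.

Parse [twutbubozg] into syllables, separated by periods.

Nuclei (vowels): u, u, o → 3 syllables.
/u…u/ gap (V1→V2): /tb/ — longest licit onset from the right is /b/, leaving /t/ as coda.
/u…o/ gap (V2→V3): /b/ is a single consonant, so it becomes the next onset.

twut.bu.bozg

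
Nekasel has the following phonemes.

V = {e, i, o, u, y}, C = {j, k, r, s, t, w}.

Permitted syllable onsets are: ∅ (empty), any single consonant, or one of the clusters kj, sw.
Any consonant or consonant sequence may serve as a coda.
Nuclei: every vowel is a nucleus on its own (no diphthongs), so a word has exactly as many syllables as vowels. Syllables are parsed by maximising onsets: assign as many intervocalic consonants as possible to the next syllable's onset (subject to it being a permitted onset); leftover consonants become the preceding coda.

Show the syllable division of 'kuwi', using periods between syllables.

ku.wi

Nuclei (vowels): u, i → 2 syllables.
/u…i/ gap (V1→V2): /w/ is a single consonant, so it becomes the next onset.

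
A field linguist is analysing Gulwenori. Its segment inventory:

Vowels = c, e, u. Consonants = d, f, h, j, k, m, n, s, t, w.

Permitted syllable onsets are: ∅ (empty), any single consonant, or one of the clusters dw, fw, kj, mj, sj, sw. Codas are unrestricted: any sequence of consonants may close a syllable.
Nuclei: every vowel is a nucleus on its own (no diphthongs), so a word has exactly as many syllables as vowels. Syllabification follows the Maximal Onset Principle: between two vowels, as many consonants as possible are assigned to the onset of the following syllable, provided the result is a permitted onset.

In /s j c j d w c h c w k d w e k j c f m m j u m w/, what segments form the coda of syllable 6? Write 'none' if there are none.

mw

Nuclei (vowels): c, c, c, e, c, u → 6 syllables.
Between /c/ (V1) and /c/ (V2): /jdw/ — longest licit onset from the right is /dw/, leaving /j/ as coda.
Between /c/ (V2) and /c/ (V3): just /h/ — single C goes to the following onset.
Between /c/ (V3) and /e/ (V4): /wkdw/ splits as /wk/ + /dw/ (/dw/ is the longest suffix that is a licit onset).
Between /e/ (V4) and /c/ (V5): cluster /kj/ — /kj/ is itself a permitted onset, so the whole cluster goes right; preceding coda = ∅.
Between /c/ (V5) and /u/ (V6): /fmmj/ splits as /fm/ + /mj/ (/mj/ is the longest suffix that is a licit onset).
Result: sjcj.dwc.hcwk.dwe.kjcfm.mjumw.
Syllable 6 is /mjumw/: onset /mj/, nucleus /u/, coda /mw/.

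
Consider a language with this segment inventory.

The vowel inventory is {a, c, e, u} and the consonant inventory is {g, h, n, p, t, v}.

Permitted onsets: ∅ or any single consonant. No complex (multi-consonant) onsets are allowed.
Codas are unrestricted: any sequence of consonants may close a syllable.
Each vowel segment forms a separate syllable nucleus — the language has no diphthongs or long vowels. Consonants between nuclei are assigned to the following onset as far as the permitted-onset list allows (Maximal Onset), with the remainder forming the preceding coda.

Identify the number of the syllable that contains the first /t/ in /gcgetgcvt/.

The vowels are c, e, c — 3 nuclei, so 3 syllables.
σ1/σ2 boundary: just /g/ — single C goes to the following onset.
σ2/σ3 boundary: cluster /tg/ — the longest permitted-onset suffix is /g/; onset = /g/, preceding coda = /t/.
Putting it together: gc.get.gcvt.
The first /t/ is in the coda of syllable 2 (/get/).

2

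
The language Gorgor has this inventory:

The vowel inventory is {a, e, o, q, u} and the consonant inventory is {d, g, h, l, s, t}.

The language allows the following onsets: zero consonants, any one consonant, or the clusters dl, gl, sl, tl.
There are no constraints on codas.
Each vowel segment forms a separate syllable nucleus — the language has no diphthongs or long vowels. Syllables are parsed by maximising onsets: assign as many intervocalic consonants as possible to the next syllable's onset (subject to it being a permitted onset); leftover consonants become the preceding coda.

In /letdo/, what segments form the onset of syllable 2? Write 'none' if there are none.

The vowels are e, o — 2 nuclei, so 2 syllables.
/e…o/ gap (V1→V2): /td/ splits as /t/ + /d/ (/d/ is the longest suffix that is a licit onset).
So the parse is let.do.
Syllable 2 is /do/: onset /d/, nucleus /o/, coda ∅.

d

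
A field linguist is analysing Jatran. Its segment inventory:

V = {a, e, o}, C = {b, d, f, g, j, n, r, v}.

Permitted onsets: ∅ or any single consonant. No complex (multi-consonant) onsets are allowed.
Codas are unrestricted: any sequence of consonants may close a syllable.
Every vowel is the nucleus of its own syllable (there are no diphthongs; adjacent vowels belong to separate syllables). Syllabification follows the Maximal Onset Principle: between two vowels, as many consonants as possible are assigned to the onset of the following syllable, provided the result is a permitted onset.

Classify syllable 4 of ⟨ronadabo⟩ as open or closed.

The vowels are o, a, a, o — 4 nuclei, so 4 syllables.
Between /o/ (V1) and /a/ (V2): /n/ → onset of the next syllable (single consonants are always licit onsets).
Between /a/ (V2) and /a/ (V3): /d/ is a single consonant, so it becomes the next onset.
Between /a/ (V3) and /o/ (V4): just /b/ — single C goes to the following onset.
Syllabification: ro.na.da.bo.
Syllable 4 is /bo/; it ends in its nucleus with no coda, so it is open.

open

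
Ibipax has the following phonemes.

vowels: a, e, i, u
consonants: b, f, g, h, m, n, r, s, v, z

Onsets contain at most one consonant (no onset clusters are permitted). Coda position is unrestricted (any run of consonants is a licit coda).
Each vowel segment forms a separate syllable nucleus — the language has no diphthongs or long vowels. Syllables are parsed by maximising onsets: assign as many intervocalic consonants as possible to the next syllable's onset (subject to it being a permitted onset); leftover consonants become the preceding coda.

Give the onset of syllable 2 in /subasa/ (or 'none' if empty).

Nuclei (vowels): u, a, a → 3 syllables.
σ1/σ2 boundary: /b/ → onset of the next syllable (single consonants are always licit onsets).
σ2/σ3 boundary: /s/ is a single consonant, so it becomes the next onset.
Result: su.ba.sa.
Syllable 2 is /ba/: onset /b/, nucleus /a/, coda ∅.

b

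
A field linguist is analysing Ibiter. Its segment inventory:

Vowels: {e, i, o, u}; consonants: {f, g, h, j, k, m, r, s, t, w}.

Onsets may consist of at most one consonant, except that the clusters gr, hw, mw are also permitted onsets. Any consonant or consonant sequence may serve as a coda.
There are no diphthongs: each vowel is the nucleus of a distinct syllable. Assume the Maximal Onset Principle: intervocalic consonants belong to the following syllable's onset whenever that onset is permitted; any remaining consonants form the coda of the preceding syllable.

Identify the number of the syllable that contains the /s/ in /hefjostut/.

Nuclei (vowels): e, o, u → 3 syllables.
Between /e/ (V1) and /o/ (V2): /fj/; trying suffixes from longest down, /j/ is the first permitted one, so coda /f/ | onset /j/.
Between /o/ (V2) and /u/ (V3): cluster /st/ — the longest permitted-onset suffix is /t/; onset = /t/, preceding coda = /s/.
Result: hef.jos.tut.
The /s/ is in the coda of syllable 2 (/jos/).

2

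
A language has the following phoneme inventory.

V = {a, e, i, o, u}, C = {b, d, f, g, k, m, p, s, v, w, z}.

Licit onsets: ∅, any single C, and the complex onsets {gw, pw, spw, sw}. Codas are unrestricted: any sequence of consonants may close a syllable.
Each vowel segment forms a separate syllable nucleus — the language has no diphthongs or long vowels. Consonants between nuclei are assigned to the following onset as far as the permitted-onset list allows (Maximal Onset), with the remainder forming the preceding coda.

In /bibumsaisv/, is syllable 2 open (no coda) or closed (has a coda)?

Nuclei (vowels): i, u, a, i → 4 syllables.
/i…u/ gap (V1→V2): just /b/ — single C goes to the following onset.
/u…a/ gap (V2→V3): /ms/ — longest licit onset from the right is /s/, leaving /m/ as coda.
/a…i/ gap (V3→V4): hiatus — the boundary sits between the two vowels.
Putting it together: bi.bum.sa.isv.
Syllable 2 is /bum/ with coda /m/, so it is closed.

closed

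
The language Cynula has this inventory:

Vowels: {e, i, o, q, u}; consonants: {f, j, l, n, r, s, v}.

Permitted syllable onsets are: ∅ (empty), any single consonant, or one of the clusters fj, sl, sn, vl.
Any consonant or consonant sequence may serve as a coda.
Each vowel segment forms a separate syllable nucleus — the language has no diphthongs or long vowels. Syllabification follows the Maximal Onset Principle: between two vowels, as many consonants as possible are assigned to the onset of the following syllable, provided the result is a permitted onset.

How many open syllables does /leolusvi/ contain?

Vowels present: e, o, u, i; each is a nucleus, giving 4 syllables.
Between /e/ (V1) and /o/ (V2): hiatus — the boundary sits between the two vowels.
Between /o/ (V2) and /u/ (V3): /l/ is a single consonant, so it becomes the next onset.
Between /u/ (V3) and /i/ (V4): /sv/ splits as /s/ + /v/ (/v/ is the longest suffix that is a licit onset).
Syllabification: le.o.lus.vi.
Classifying each syllable: /le/ (open), /o/ (open), /lus/ (closed), /vi/ (open).
Open syllables: 3.

3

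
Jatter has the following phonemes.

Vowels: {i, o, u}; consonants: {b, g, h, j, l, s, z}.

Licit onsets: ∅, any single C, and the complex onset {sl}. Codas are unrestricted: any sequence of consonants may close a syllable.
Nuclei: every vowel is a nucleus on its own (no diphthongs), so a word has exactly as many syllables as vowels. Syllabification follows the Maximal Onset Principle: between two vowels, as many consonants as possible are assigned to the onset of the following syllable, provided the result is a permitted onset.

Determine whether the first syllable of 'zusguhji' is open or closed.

closed

Nuclei (vowels): u, u, i → 3 syllables.
/u…u/ gap (V1→V2): cluster /sg/ — the longest permitted-onset suffix is /g/; onset = /g/, preceding coda = /s/.
/u…i/ gap (V2→V3): /hj/; trying suffixes from longest down, /j/ is the first permitted one, so coda /h/ | onset /j/.
Putting it together: zus.guh.ji.
Syllable 1 is /zus/ with coda /s/, so it is closed.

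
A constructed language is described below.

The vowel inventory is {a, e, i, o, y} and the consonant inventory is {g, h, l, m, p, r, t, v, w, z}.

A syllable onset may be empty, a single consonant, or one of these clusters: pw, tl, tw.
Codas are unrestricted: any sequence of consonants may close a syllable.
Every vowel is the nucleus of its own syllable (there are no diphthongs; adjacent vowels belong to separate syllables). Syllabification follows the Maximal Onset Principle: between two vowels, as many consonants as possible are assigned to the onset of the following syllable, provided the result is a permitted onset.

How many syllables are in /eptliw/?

2

The vowels are e, i — 2 nuclei, so 2 syllables.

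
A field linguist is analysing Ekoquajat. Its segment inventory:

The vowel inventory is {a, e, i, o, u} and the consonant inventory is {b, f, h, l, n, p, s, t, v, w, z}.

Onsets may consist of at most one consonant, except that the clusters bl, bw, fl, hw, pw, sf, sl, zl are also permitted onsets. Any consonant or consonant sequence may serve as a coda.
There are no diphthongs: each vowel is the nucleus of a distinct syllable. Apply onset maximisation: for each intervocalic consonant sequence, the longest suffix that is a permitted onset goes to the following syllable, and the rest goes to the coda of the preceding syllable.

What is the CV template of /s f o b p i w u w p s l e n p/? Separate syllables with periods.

CCVC.CV.CVCC.CCVCC

Nuclei (vowels): o, i, u, e → 4 syllables.
Between /o/ (V1) and /i/ (V2): /bp/ — longest licit onset from the right is /p/, leaving /b/ as coda.
Between /i/ (V2) and /u/ (V3): /w/ → onset of the next syllable (single consonants are always licit onsets).
Between /u/ (V3) and /e/ (V4): /wpsl/; trying suffixes from longest down, /sl/ is the first permitted one, so coda /wp/ | onset /sl/.
Putting it together: sfob.pi.wuwp.slenp.
Mapping each syllable to C/V: /sfob/ → CCVC, /pi/ → CV, /wuwp/ → CVCC, /slenp/ → CCVCC.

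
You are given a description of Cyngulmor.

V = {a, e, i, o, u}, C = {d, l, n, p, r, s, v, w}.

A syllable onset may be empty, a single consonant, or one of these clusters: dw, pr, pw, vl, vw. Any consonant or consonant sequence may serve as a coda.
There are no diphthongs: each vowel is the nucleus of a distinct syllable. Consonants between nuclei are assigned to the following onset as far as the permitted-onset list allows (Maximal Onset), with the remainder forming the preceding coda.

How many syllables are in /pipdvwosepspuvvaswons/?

Vowels present: i, o, e, u, a, o; each is a nucleus, giving 6 syllables.

6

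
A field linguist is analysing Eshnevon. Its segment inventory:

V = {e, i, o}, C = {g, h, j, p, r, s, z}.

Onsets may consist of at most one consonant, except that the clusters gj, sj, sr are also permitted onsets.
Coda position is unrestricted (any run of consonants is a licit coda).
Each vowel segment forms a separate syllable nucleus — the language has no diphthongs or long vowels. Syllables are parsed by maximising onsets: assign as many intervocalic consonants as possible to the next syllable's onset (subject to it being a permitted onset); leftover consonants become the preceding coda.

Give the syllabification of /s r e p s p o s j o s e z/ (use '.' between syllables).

sreps.po.sjo.sez

Vowels present: e, o, o, e; each is a nucleus, giving 4 syllables.
/e…o/ gap (V1→V2): /psp/ — longest licit onset from the right is /p/, leaving /ps/ as coda.
/o…o/ gap (V2→V3): cluster /sj/ — /sj/ is itself a permitted onset, so the whole cluster goes right; preceding coda = ∅.
/o…e/ gap (V3→V4): just /s/ — single C goes to the following onset.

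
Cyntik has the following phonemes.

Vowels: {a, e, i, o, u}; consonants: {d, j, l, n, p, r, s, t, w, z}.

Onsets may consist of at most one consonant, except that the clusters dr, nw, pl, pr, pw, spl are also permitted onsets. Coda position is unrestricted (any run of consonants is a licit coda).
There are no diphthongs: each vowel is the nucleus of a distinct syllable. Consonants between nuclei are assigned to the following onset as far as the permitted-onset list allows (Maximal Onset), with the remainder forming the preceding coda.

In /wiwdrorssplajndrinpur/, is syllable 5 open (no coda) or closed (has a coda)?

Nuclei (vowels): i, o, a, i, u → 5 syllables.
σ1/σ2 boundary: /wdr/ splits as /w/ + /dr/ (/dr/ is the longest suffix that is a licit onset).
σ2/σ3 boundary: /rsspl/ splits as /rs/ + /spl/ (/spl/ is the longest suffix that is a licit onset).
σ3/σ4 boundary: /jndr/; trying suffixes from longest down, /dr/ is the first permitted one, so coda /jn/ | onset /dr/.
σ4/σ5 boundary: /np/ splits as /n/ + /p/ (/p/ is the longest suffix that is a licit onset).
Result: wiw.drors.splajn.drin.pur.
Syllable 5 is /pur/ with coda /r/, so it is closed.

closed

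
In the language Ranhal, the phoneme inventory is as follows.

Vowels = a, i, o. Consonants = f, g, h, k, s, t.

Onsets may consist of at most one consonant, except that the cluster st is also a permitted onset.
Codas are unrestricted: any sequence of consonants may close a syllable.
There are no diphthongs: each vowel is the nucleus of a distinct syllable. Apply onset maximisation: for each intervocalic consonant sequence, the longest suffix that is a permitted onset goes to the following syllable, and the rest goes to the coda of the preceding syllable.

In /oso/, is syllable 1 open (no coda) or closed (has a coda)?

open

The vowels are o, o — 2 nuclei, so 2 syllables.
V1 /o/ – V2 /o/: /s/ is a single consonant, so it becomes the next onset.
So the parse is o.so.
Syllable 1 is /o/; it ends in its nucleus with no coda, so it is open.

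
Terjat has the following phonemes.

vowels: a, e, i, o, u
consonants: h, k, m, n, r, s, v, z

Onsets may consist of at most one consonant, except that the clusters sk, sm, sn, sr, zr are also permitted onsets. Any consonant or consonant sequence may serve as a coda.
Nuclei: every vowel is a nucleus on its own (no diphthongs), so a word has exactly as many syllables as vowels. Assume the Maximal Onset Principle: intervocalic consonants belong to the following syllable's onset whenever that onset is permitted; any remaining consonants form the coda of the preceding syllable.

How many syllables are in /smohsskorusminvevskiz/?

6

The vowels are o, o, u, i, e, i — 6 nuclei, so 6 syllables.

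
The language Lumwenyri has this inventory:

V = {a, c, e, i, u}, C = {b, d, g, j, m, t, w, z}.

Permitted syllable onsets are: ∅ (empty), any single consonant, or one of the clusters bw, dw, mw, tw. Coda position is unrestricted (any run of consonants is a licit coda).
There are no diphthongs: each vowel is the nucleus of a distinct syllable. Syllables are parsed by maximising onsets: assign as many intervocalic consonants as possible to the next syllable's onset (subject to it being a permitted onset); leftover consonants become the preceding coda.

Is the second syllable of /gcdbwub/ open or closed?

closed

Vowels present: c, u; each is a nucleus, giving 2 syllables.
/c…u/ gap (V1→V2): /dbw/; trying suffixes from longest down, /bw/ is the first permitted one, so coda /d/ | onset /bw/.
So the parse is gcd.bwub.
Syllable 2 is /bwub/ with coda /b/, so it is closed.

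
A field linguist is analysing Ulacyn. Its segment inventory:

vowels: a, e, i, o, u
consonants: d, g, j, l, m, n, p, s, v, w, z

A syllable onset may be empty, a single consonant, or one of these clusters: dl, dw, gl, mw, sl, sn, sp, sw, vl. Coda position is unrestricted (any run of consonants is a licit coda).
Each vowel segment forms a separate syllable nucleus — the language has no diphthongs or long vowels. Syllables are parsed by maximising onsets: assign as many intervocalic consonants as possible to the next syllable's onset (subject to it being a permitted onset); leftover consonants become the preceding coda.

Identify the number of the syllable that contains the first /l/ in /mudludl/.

Vowels present: u, u; each is a nucleus, giving 2 syllables.
Between /u/ (V1) and /u/ (V2): /dl/ is a licit onset in full, so it all attaches to the next syllable.
So the parse is mu.dludl.
The first /l/ is in the onset of syllable 2 (/dludl/).

2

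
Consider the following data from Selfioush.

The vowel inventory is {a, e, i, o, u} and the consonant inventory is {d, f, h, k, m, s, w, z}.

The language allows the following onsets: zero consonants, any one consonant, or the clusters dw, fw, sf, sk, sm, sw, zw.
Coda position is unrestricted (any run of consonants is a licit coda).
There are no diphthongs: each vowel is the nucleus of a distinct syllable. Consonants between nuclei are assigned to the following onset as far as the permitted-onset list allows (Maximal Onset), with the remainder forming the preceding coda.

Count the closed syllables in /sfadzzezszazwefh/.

3

Vowels present: a, e, a, e; each is a nucleus, giving 4 syllables.
σ1/σ2 boundary: /dzz/ — longest licit onset from the right is /z/, leaving /dz/ as coda.
σ2/σ3 boundary: /zsz/ — longest licit onset from the right is /z/, leaving /zs/ as coda.
σ3/σ4 boundary: /zw/ is a licit onset in full, so it all attaches to the next syllable.
Result: sfadz.zezs.za.zwefh.
Classifying each syllable: /sfadz/ (closed), /zezs/ (closed), /za/ (open), /zwefh/ (closed).
Closed syllables: 3.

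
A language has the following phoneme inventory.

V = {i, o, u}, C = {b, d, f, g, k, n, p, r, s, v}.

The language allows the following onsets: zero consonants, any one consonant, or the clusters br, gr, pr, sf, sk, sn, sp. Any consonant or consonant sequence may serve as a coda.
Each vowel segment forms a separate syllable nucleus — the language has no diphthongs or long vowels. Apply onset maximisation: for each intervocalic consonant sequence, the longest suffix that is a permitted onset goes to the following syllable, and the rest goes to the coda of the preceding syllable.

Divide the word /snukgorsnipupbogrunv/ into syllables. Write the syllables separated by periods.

snuk.gor.sni.pup.bo.grunv

Vowels present: u, o, i, u, o, u; each is a nucleus, giving 6 syllables.
σ1/σ2 boundary: /kg/; trying suffixes from longest down, /g/ is the first permitted one, so coda /k/ | onset /g/.
σ2/σ3 boundary: /rsn/ — longest licit onset from the right is /sn/, leaving /r/ as coda.
σ3/σ4 boundary: /p/ → onset of the next syllable (single consonants are always licit onsets).
σ4/σ5 boundary: cluster /pb/ — the longest permitted-onset suffix is /b/; onset = /b/, preceding coda = /p/.
σ5/σ6 boundary: /gr/ is a licit onset in full, so it all attaches to the next syllable.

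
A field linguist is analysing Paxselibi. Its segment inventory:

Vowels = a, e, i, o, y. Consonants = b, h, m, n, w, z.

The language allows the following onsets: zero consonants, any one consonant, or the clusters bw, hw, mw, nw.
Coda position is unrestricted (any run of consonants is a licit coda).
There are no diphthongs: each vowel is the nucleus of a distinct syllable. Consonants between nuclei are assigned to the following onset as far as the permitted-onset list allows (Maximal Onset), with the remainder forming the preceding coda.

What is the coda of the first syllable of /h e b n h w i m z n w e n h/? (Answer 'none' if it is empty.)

Vowels present: e, i, e; each is a nucleus, giving 3 syllables.
/e…i/ gap (V1→V2): /bnhw/ — longest licit onset from the right is /hw/, leaving /bn/ as coda.
/i…e/ gap (V2→V3): /mznw/ — longest licit onset from the right is /nw/, leaving /mz/ as coda.
Putting it together: hebn.hwimz.nwenh.
Syllable 1 is /hebn/: onset /h/, nucleus /e/, coda /bn/.

bn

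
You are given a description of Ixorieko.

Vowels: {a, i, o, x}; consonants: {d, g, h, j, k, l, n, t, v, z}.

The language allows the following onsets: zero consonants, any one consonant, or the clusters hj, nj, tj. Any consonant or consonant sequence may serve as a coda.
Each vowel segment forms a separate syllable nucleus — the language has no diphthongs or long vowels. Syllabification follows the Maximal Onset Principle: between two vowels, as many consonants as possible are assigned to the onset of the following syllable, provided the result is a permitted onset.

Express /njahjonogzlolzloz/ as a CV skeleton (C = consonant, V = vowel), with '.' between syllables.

CCV.CCV.CVCC.CVCC.CVC

The vowels are a, o, o, o, o — 5 nuclei, so 5 syllables.
σ1/σ2 boundary: cluster /hj/ — /hj/ is itself a permitted onset, so the whole cluster goes right; preceding coda = ∅.
σ2/σ3 boundary: /n/ is a single consonant, so it becomes the next onset.
σ3/σ4 boundary: /gzl/; trying suffixes from longest down, /l/ is the first permitted one, so coda /gz/ | onset /l/.
σ4/σ5 boundary: /lzl/ — longest licit onset from the right is /l/, leaving /lz/ as coda.
Putting it together: nja.hjo.nogz.lolz.loz.
Mapping each syllable to C/V: /nja/ → CCV, /hjo/ → CCV, /nogz/ → CVCC, /lolz/ → CVCC, /loz/ → CVC.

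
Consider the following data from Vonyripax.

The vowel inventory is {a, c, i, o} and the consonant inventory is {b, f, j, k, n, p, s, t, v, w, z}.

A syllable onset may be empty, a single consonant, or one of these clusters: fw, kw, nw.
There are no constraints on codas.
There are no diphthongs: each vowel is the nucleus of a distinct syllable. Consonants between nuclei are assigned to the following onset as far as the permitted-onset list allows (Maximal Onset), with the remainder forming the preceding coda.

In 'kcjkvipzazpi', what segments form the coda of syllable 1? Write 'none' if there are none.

Nuclei (vowels): c, i, a, i → 4 syllables.
V1 /c/ – V2 /i/: /jkv/ — longest licit onset from the right is /v/, leaving /jk/ as coda.
V2 /i/ – V3 /a/: /pz/ — longest licit onset from the right is /z/, leaving /p/ as coda.
V3 /a/ – V4 /i/: /zp/ — longest licit onset from the right is /p/, leaving /z/ as coda.
So the parse is kcjk.vip.zaz.pi.
Syllable 1 is /kcjk/: onset /k/, nucleus /c/, coda /jk/.

jk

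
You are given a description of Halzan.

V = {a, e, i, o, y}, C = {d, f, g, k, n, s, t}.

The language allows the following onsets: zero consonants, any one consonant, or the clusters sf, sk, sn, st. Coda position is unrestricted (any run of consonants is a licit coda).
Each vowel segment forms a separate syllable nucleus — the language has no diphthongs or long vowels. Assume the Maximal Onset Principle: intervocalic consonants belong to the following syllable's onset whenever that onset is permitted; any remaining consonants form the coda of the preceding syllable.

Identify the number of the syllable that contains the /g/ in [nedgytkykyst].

2

Vowels present: e, y, y, y; each is a nucleus, giving 4 syllables.
σ1/σ2 boundary: /dg/; trying suffixes from longest down, /g/ is the first permitted one, so coda /d/ | onset /g/.
σ2/σ3 boundary: /tk/; trying suffixes from longest down, /k/ is the first permitted one, so coda /t/ | onset /k/.
σ3/σ4 boundary: /k/ → onset of the next syllable (single consonants are always licit onsets).
Syllabification: ned.gyt.ky.kyst.
The /g/ is in the onset of syllable 2 (/gyt/).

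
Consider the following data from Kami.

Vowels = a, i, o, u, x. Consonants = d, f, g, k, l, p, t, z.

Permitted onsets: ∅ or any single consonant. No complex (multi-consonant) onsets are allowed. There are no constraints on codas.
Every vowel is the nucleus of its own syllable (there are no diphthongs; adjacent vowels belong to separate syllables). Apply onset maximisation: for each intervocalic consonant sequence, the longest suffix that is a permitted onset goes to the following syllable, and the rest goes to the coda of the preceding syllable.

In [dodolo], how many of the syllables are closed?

Nuclei (vowels): o, o, o → 3 syllables.
Between /o/ (V1) and /o/ (V2): /d/ is a single consonant, so it becomes the next onset.
Between /o/ (V2) and /o/ (V3): just /l/ — single C goes to the following onset.
So the parse is do.do.lo.
Classifying each syllable: /do/ (open), /do/ (open), /lo/ (open).
Closed syllables: 0.

0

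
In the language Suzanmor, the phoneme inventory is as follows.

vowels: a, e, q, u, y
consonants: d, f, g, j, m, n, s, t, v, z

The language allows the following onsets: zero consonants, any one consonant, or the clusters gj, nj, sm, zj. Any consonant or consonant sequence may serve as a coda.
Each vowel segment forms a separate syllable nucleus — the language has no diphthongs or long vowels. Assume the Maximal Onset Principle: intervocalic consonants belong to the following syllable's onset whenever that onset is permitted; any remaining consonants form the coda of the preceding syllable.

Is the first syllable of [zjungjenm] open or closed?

Nuclei (vowels): u, e → 2 syllables.
σ1/σ2 boundary: cluster /ngj/ — the longest permitted-onset suffix is /gj/; onset = /gj/, preceding coda = /n/.
So the parse is zjun.gjenm.
Syllable 1 is /zjun/ with coda /n/, so it is closed.

closed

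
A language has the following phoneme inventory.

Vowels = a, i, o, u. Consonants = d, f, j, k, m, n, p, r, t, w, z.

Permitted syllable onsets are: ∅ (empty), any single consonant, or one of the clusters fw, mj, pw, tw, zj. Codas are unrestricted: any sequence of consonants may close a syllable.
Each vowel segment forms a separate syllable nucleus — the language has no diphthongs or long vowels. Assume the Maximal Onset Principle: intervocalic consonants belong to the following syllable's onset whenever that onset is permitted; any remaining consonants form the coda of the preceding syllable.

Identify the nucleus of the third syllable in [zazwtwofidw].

i

The vowels are a, o, i — 3 nuclei, so 3 syllables.
The third nucleus (vowel 3 from the left) is /i/.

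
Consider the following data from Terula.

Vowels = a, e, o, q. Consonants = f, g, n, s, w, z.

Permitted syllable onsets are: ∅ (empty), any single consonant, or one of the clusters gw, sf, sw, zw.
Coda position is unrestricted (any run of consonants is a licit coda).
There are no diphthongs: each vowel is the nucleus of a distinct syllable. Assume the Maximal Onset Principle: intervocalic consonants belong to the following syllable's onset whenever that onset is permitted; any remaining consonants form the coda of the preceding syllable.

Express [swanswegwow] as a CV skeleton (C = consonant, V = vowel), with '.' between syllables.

CCVC.CCV.CCVC

The vowels are a, e, o — 3 nuclei, so 3 syllables.
σ1/σ2 boundary: cluster /nsw/ — the longest permitted-onset suffix is /sw/; onset = /sw/, preceding coda = /n/.
σ2/σ3 boundary: /gw/ is a licit onset in full, so it all attaches to the next syllable.
So the parse is swan.swe.gwow.
Mapping each syllable to C/V: /swan/ → CCVC, /swe/ → CCV, /gwow/ → CCVC.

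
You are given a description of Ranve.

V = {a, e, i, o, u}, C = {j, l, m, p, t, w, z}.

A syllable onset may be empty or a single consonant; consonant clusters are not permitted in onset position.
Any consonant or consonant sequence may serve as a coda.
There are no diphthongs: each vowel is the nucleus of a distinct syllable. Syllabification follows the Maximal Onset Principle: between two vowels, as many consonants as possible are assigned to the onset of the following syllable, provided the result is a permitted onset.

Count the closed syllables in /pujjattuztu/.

3

Nuclei (vowels): u, a, u, u → 4 syllables.
/u…a/ gap (V1→V2): /jj/ — longest licit onset from the right is /j/, leaving /j/ as coda.
/a…u/ gap (V2→V3): /tt/; trying suffixes from longest down, /t/ is the first permitted one, so coda /t/ | onset /t/.
/u…u/ gap (V3→V4): /zt/; trying suffixes from longest down, /t/ is the first permitted one, so coda /z/ | onset /t/.
So the parse is puj.jat.tuz.tu.
Classifying each syllable: /puj/ (closed), /jat/ (closed), /tuz/ (closed), /tu/ (open).
Closed syllables: 3.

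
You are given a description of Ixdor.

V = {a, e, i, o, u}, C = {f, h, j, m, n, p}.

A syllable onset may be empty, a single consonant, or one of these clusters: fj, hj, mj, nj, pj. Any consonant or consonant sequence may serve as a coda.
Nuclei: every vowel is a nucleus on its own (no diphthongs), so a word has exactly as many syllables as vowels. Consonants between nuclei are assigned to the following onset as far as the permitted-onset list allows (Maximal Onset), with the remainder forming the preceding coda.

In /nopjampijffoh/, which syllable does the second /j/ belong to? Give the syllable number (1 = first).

3

The vowels are o, a, i, o — 4 nuclei, so 4 syllables.
Between /o/ (V1) and /a/ (V2): cluster /pj/ — /pj/ is itself a permitted onset, so the whole cluster goes right; preceding coda = ∅.
Between /a/ (V2) and /i/ (V3): /mp/; trying suffixes from longest down, /p/ is the first permitted one, so coda /m/ | onset /p/.
Between /i/ (V3) and /o/ (V4): cluster /jff/ — the longest permitted-onset suffix is /f/; onset = /f/, preceding coda = /jf/.
Result: no.pjam.pijf.foh.
The second /j/ is in the coda of syllable 3 (/pijf/).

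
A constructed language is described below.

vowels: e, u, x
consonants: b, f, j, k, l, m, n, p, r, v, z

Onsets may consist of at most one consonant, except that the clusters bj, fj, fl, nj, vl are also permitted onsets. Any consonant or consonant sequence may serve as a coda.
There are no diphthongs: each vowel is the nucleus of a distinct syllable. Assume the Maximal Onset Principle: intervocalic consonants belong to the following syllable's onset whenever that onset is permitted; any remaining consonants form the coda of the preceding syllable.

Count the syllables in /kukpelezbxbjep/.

The vowels are u, e, e, x, e — 5 nuclei, so 5 syllables.

5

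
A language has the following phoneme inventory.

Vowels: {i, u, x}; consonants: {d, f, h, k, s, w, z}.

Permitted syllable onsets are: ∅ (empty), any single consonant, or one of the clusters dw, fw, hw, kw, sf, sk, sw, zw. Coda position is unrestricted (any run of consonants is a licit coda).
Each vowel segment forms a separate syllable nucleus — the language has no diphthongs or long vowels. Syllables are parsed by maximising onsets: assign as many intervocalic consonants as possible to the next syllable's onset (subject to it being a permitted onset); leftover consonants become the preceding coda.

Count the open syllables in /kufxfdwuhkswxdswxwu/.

3

The vowels are u, x, u, x, x, u — 6 nuclei, so 6 syllables.
Between /u/ (V1) and /x/ (V2): /f/ → onset of the next syllable (single consonants are always licit onsets).
Between /x/ (V2) and /u/ (V3): /fdw/; trying suffixes from longest down, /dw/ is the first permitted one, so coda /f/ | onset /dw/.
Between /u/ (V3) and /x/ (V4): /hksw/ — longest licit onset from the right is /sw/, leaving /hk/ as coda.
Between /x/ (V4) and /x/ (V5): /dsw/; trying suffixes from longest down, /sw/ is the first permitted one, so coda /d/ | onset /sw/.
Between /x/ (V5) and /u/ (V6): /w/ is a single consonant, so it becomes the next onset.
Putting it together: ku.fxf.dwuhk.swxd.swx.wu.
Classifying each syllable: /ku/ (open), /fxf/ (closed), /dwuhk/ (closed), /swxd/ (closed), /swx/ (open), /wu/ (open).
Open syllables: 3.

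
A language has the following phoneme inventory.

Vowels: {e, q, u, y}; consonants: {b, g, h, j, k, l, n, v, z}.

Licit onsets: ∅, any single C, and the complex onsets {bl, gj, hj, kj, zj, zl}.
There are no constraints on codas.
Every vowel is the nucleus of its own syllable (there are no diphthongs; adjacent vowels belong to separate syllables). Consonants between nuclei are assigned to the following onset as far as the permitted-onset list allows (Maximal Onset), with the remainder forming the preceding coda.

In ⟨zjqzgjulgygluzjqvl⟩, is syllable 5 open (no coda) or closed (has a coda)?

Nuclei (vowels): q, u, y, u, q → 5 syllables.
V1 /q/ – V2 /u/: cluster /zgj/ — the longest permitted-onset suffix is /gj/; onset = /gj/, preceding coda = /z/.
V2 /u/ – V3 /y/: cluster /lg/ — the longest permitted-onset suffix is /g/; onset = /g/, preceding coda = /l/.
V3 /y/ – V4 /u/: /gl/ — longest licit onset from the right is /l/, leaving /g/ as coda.
V4 /u/ – V5 /q/: /zj/ — entire cluster is a permitted onset → onset /zj/, coda ∅.
Result: zjqz.gjul.gyg.lu.zjqvl.
Syllable 5 is /zjqvl/ with coda /vl/, so it is closed.

closed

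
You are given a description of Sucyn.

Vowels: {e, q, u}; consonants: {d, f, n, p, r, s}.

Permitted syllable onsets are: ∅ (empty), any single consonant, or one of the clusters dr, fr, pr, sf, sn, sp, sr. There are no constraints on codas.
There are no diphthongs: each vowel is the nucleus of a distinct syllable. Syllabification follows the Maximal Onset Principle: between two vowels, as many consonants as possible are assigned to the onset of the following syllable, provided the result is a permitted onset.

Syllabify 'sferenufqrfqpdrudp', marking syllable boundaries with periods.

The vowels are e, e, u, q, q, u — 6 nuclei, so 6 syllables.
/e…e/ gap (V1→V2): just /r/ — single C goes to the following onset.
/e…u/ gap (V2→V3): /n/ → onset of the next syllable (single consonants are always licit onsets).
/u…q/ gap (V3→V4): /f/ is a single consonant, so it becomes the next onset.
/q…q/ gap (V4→V5): /rf/ — longest licit onset from the right is /f/, leaving /r/ as coda.
/q…u/ gap (V5→V6): /pdr/ — longest licit onset from the right is /dr/, leaving /p/ as coda.

sfe.re.nu.fqr.fqp.drudp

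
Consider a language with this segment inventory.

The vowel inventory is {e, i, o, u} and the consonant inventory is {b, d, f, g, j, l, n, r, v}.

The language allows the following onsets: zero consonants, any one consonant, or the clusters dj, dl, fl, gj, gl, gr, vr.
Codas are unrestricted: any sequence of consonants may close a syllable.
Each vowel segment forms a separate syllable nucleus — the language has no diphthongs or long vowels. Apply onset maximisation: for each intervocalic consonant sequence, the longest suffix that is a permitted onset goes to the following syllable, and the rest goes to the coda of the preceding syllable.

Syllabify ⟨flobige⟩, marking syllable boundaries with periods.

The vowels are o, i, e — 3 nuclei, so 3 syllables.
σ1/σ2 boundary: just /b/ — single C goes to the following onset.
σ2/σ3 boundary: just /g/ — single C goes to the following onset.

flo.bi.ge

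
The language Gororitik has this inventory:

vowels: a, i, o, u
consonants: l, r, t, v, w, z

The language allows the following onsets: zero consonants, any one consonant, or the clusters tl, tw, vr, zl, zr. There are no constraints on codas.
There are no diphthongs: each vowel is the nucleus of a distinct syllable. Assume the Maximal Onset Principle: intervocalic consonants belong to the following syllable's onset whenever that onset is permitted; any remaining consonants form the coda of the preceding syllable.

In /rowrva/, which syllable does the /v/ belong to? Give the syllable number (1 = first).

2

The vowels are o, a — 2 nuclei, so 2 syllables.
V1 /o/ – V2 /a/: /wrv/ splits as /wr/ + /v/ (/v/ is the longest suffix that is a licit onset).
So the parse is rowr.va.
The /v/ is in the onset of syllable 2 (/va/).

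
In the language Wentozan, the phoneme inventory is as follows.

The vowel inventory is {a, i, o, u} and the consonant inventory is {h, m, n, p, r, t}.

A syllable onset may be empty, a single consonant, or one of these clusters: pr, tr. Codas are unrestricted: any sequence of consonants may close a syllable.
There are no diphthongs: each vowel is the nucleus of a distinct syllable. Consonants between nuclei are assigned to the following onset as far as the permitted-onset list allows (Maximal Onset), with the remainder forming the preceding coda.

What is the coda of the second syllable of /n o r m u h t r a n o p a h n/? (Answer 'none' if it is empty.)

The vowels are o, u, a, o, a — 5 nuclei, so 5 syllables.
V1 /o/ – V2 /u/: /rm/ — longest licit onset from the right is /m/, leaving /r/ as coda.
V2 /u/ – V3 /a/: cluster /htr/ — the longest permitted-onset suffix is /tr/; onset = /tr/, preceding coda = /h/.
V3 /a/ – V4 /o/: just /n/ — single C goes to the following onset.
V4 /o/ – V5 /a/: /p/ is a single consonant, so it becomes the next onset.
Putting it together: nor.muh.tra.no.pahn.
Syllable 2 is /muh/: onset /m/, nucleus /u/, coda /h/.

h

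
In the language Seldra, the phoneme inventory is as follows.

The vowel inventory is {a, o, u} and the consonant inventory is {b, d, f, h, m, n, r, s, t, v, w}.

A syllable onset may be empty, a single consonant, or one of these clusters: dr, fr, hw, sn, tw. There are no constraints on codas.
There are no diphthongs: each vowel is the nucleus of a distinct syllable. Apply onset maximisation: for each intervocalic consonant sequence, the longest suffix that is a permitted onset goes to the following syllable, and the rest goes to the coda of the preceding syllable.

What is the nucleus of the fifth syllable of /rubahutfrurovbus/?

Nuclei (vowels): u, a, u, u, o, u → 6 syllables.
The fifth nucleus (vowel 5 from the left) is /o/.

o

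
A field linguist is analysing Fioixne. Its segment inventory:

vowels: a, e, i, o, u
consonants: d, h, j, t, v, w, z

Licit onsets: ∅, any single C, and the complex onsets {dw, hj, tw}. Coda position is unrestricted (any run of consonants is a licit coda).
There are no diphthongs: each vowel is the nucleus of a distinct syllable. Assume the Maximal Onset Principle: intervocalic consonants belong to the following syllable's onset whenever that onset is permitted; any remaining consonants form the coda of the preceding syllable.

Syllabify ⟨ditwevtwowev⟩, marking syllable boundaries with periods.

di.twev.two.wev

Nuclei (vowels): i, e, o, e → 4 syllables.
Between /i/ (V1) and /e/ (V2): cluster /tw/ — /tw/ is itself a permitted onset, so the whole cluster goes right; preceding coda = ∅.
Between /e/ (V2) and /o/ (V3): /vtw/ — longest licit onset from the right is /tw/, leaving /v/ as coda.
Between /o/ (V3) and /e/ (V4): /w/ is a single consonant, so it becomes the next onset.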